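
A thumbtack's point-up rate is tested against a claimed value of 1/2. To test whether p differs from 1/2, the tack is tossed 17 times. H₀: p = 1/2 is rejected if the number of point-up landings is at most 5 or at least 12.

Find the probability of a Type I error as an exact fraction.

4701/32768

Under H₀, K ~ Binomial(17, 1/2); α is the probability of landing in either tail, P(K ≤ 5) + P(K ≥ 12).
By symmetry, α = 2·P(K ≤ 5) = 2·(1 + 17 + 136 + 680 + 2380 + 6188)/131072 = 18804/131072 = 4701/32768.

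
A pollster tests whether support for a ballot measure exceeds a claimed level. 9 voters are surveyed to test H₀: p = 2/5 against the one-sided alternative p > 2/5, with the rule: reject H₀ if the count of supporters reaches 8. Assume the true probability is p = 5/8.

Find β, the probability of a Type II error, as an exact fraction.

β = P(fail to reject H₀ | Ha true) = P(K ≤ 7 | p = 5/8), K ~ Binomial(9, 5/8).
Equivalently, β = 1 − P(K ≥ 8) = 3803679/4194304.

3803679/4194304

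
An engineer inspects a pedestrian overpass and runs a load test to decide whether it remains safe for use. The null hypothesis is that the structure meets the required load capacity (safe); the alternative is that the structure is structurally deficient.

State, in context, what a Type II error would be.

A Type II error would mean concluding that the structure meets the required load capacity (safe) (or at least failing to establish that the structure is structurally deficient) when in fact the structure is structurally deficient.

A Type II error is failing to reject H₀ when H₀ is false.
Here that means keeping the structure open when actually the structure is structurally deficient.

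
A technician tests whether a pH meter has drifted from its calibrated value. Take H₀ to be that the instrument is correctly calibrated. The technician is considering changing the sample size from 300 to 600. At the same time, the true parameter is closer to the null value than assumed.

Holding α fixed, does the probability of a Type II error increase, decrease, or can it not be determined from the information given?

Cannot be determined from the information given.

The first change alone would make β decrease; the second alone would make β increase. Which effect dominates depends on the magnitudes, which are not given.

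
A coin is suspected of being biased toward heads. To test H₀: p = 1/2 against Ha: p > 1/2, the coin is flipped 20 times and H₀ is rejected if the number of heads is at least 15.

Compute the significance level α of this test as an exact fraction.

α = P(reject H₀ | H₀ true) = P(X ≥ 15 | p = 1/2), with X ~ Binomial(20, 1/2).
P(X ≥ 15) = [C(20,15) + C(20,16) + C(20,17) + C(20,18) + C(20,19) + C(20,20)] / 2^20 = (15504 + 4845 + 1140 + 190 + 20 + 1) / 1048576 = 21700/1048576 = 5425/262144.

5425/262144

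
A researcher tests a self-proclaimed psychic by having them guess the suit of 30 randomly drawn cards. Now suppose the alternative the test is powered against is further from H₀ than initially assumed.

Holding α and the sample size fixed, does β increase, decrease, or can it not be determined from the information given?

It decreases.

A larger true effect moves the Ha sampling distribution further from the H₀ critical value, making rejection more likely when Ha is true.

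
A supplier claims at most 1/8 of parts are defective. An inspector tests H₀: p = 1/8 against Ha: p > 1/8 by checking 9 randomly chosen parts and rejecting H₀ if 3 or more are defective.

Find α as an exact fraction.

α = P(reject H₀ | H₀ true) = P(Y ≥ 3 | p = 1/8), Y ~ Binomial(9, 1/8).
Via the complement, α = 1 − Σ_{j=0}^{2} C(9,j)(1/8)^j(7/8)^{9-j} = 3083341/33554432.

3083341/33554432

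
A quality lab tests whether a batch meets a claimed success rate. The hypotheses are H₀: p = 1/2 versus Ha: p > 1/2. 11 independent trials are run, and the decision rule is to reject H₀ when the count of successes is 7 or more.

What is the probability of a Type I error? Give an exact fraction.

The Type I error probability is α = P(X ≥ 7) computed under H₀, where X ~ Binomial(11, 1/2).
That's C(11,7) + C(11,8) + C(11,9) + C(11,10) + C(11,11) over 2^11, i.e. (330 + 165 + 55 + 11 + 1)/2048 = 562/2048 = 281/1024.

281/1024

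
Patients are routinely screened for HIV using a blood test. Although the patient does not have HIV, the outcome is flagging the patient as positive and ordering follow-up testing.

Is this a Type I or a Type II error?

Type I error

The null hypothesis here is that the patient does not have HIV.
'Flagging the patient as positive and ordering follow-up testing' corresponds to rejecting H₀.
H₀ was rejected but H₀ is true — a Type I error (false positive).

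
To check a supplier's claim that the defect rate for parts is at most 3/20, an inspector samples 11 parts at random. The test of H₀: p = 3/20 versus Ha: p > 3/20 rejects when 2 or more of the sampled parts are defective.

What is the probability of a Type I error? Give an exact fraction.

α = P(reject H₀ | H₀ true) = P(Y ≥ 2 | p = 3/20), Y ~ Binomial(11, 3/20).
Computing the lower-tail complement: 1 − 2015993900449/4096000000000 = 2080006099551/4096000000000.

2080006099551/4096000000000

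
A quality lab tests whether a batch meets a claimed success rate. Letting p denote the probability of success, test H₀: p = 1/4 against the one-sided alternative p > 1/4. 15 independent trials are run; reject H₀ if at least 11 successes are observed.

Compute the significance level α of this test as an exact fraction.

123841/1073741824

α = P(reject H₀ | H₀ true) = P(K ≥ 11 | p = 1/4), with K ~ Binomial(15, 1/4).
Summing C(15,j)(1/4)^j(3/4)^{15−j} for j = 11,…,15 gives 123841/1073741824.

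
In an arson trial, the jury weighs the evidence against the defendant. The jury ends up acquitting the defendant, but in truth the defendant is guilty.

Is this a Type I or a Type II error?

Type II error

The null hypothesis here is that the defendant is innocent.
'Acquitting the defendant' corresponds to failing to reject H₀.
H₀ was not rejected but H₀ is false — a Type II error (false negative).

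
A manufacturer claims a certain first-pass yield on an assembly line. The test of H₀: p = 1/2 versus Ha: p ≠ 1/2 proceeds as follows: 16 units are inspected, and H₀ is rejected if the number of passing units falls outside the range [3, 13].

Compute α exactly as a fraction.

Under H₀, Y ~ Binomial(16, 1/2); α is the probability of landing in either tail, P(Y ≤ 2) + P(Y ≥ 14).
The two tails are symmetric, so α = 2·(1 + 16 + 120)/2^16 = 274/65536 = 137/32768.

137/32768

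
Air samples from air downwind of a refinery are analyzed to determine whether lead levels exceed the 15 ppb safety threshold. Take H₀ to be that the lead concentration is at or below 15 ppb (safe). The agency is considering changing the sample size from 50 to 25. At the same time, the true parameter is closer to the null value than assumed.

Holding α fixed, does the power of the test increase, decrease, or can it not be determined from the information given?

A smaller sample increases the standard error, so the sampling distributions under H₀ and Ha overlap more. A smaller true effect puts the Ha sampling distribution closer to H₀, so more of it falls in the non-rejection region. Both changes push β in the same direction.
Since power = 1 − β and β increases, power decreases.

It decreases.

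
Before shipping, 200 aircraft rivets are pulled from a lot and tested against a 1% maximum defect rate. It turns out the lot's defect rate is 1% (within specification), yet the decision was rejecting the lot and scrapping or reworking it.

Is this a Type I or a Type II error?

The null hypothesis here is that the lot's defect rate is 1% (within specification).
'Rejecting the lot and scrapping or reworking it' corresponds to rejecting H₀.
H₀ was rejected but H₀ is true — a Type I error (false positive).

Type I error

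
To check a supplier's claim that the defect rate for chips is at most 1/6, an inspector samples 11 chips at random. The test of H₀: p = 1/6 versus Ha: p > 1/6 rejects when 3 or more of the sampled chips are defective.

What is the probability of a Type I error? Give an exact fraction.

3671303/13436928

The significance level is the probability, assuming p = 1/6, of seeing 3 or more defectives in 11 draws.
Computing the lower-tail complement: 1 − 9765625/13436928 = 3671303/13436928.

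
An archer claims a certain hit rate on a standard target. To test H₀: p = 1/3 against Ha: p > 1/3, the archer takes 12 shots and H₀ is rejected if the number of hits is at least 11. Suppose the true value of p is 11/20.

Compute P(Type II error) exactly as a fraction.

A Type II error is failing to reject when Ha holds: with p = 11/20, β = P(X ≤ 10).
Adding the binomial probabilities P(X=0)+…+P(X=10) at p = 11/20 gives 4062047911197291/4096000000000000.

4062047911197291/4096000000000000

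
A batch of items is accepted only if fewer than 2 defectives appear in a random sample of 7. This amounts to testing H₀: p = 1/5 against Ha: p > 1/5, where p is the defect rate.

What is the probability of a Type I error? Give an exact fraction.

α = P(reject H₀ | H₀ true) = P(S ≥ 2 | p = 1/5), S ~ Binomial(7, 1/5).
α = 1 − P(S ≤ 1) = 1 − 45056/78125 = 33069/78125.

33069/78125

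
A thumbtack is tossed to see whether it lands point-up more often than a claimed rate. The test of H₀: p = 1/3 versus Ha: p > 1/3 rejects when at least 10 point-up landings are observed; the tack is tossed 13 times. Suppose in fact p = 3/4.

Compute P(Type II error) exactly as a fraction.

3487541/8388608

Under the alternative p = 3/4, S ~ Binomial(13, 3/4); β is the probability the test does not reject, P(S < 10).
Equivalently, β = 1 − P(S ≥ 10) = 3487541/8388608.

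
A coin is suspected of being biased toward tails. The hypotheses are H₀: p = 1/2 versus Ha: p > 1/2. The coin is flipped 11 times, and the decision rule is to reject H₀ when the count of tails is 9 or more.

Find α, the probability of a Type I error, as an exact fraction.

67/2048

Under H₀, S ~ Binomial(11, 1/2), and α = P(S ≥ 9).
That's C(11,9) + C(11,10) + C(11,11) over 2^11, i.e. (55 + 11 + 1)/2048 = 67/2048.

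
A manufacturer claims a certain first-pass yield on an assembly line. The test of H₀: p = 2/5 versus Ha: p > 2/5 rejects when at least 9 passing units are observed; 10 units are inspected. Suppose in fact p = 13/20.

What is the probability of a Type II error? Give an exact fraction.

9359826552041/10240000000000

Under the alternative p = 13/20, S ~ Binomial(10, 13/20); β is the probability the test does not reject, P(S < 9).
Summing C(10,j)·(13/20)^j·(7/20)^{10-j} for j = 0..8 gives 9359826552041/10240000000000.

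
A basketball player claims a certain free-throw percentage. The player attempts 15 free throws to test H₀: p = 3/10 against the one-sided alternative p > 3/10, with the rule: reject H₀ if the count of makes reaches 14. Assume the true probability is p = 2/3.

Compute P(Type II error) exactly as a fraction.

14070379/14348907

β = P(fail to reject H₀ | Ha true) = P(K ≤ 13 | p = 2/3), K ~ Binomial(15, 2/3).
Adding the binomial probabilities P(K=0)+…+P(K=13) at p = 2/3 gives 14070379/14348907.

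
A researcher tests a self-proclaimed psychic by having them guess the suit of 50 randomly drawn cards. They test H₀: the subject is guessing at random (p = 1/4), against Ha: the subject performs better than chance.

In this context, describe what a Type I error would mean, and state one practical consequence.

A Type I error would mean concluding that the subject performs better than chance when in fact the subject is guessing at random (p = 1/4). Consequence: a lucky guesser is credited with psychic ability.

A Type I error is rejecting H₀ when H₀ is true.
Here that means concluding the subject has some ability beyond chance when actually the subject is guessing at random (p = 1/4).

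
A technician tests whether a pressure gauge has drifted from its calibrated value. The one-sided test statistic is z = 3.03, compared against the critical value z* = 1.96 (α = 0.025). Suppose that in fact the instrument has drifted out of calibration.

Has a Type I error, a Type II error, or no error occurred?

The conventional null hypothesis is that the instrument is correctly calibrated.
Since z = 3.03 > z* = 1.96, H₀ is rejected.
H₀ is false (actually the instrument has drifted out of calibration).
The decision matches the true state — no error.

Neither — the decision is correct.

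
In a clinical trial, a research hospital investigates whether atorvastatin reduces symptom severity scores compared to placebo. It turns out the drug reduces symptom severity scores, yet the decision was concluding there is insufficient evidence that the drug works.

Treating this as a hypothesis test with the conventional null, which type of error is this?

Type II error

The null hypothesis here is that the drug has no effect on symptom severity scores.
'Concluding there is insufficient evidence that the drug works' corresponds to failing to reject H₀.
H₀ was not rejected but H₀ is false — a Type II error (false negative).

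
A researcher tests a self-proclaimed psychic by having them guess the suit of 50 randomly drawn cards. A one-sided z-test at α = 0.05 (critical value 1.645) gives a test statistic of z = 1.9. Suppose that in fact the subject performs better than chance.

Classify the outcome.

The conventional null hypothesis is that the subject is guessing at random (p = 1/4).
Since z = 1.9 > z* = 1.645, H₀ is rejected.
H₀ is false (actually the subject performs better than chance).
The decision matches the true state — no error.

No error (correct decision).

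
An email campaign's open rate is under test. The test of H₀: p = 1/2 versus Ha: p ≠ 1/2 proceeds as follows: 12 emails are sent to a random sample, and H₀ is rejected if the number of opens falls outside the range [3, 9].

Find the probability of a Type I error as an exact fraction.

79/2048

Under H₀, K ~ Binomial(12, 1/2); α is the probability of landing in either tail, P(K ≤ 2) + P(K ≥ 10).
The two tails are symmetric, so α = 2·(1 + 12 + 66)/2^12 = 158/4096 = 79/2048.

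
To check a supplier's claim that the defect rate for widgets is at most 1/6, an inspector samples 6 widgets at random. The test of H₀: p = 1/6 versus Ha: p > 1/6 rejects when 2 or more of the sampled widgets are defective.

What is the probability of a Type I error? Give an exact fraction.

12281/46656

α = P(reject H₀ | H₀ true) = P(S ≥ 2 | p = 1/6), S ~ Binomial(6, 1/6).
α = 1 − P(S ≤ 1) = 1 − 34375/46656 = 12281/46656.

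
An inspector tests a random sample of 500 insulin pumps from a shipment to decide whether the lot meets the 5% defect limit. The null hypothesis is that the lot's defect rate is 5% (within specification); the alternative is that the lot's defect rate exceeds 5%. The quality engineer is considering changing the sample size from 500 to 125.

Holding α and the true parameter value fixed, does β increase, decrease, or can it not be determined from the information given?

It increases.

A smaller sample increases the standard error, so the sampling distributions under H₀ and Ha overlap more.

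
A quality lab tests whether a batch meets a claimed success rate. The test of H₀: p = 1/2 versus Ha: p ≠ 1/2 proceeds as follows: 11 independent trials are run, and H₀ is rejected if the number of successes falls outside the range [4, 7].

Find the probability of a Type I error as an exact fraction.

29/128

The significance level is the null-hypothesis probability of the rejection region {≤3} ∪ {≥8}.
The two tails are symmetric, so α = 2·(1 + 11 + 55 + 165)/2^11 = 464/2048 = 29/128.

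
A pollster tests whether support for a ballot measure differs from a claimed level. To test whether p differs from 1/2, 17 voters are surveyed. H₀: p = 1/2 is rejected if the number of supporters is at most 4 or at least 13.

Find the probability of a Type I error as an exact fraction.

α = P(X ≤ 4 or X ≥ 13 | p = 1/2), X ~ Binomial(17, 1/2).
By symmetry, α = 2·P(X ≤ 4) = 2·(1 + 17 + 136 + 680 + 2380)/131072 = 6428/131072 = 1607/32768.

1607/32768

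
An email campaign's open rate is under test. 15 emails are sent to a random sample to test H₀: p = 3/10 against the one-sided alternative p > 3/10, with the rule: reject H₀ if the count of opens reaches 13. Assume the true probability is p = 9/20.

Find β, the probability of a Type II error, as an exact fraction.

β = P(fail to reject H₀ | Ha true) = P(S ≤ 12 | p = 9/20), S ~ Binomial(15, 9/20).
Summing C(15,j)·(9/20)^j·(11/20)^{15-j} for j = 0..12 gives 32731725032763916841/32768000000000000000.

32731725032763916841/32768000000000000000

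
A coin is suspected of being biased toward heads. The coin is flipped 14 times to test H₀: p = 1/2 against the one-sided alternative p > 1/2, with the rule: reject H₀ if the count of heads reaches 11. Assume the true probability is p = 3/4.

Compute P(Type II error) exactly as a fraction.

64244663/134217728

β = P(fail to reject H₀ | Ha true) = P(S ≤ 10 | p = 3/4), S ~ Binomial(14, 3/4).
Adding the binomial probabilities P(S=0)+…+P(S=10) at p = 3/4 gives 64244663/134217728.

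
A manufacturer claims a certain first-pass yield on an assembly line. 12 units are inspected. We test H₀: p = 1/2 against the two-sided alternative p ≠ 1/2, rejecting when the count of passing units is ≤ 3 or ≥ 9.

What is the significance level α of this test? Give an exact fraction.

299/2048

Under H₀, K ~ Binomial(12, 1/2); α is the probability of landing in either tail, P(K ≤ 3) + P(K ≥ 9).
The two tails are symmetric, so α = 2·(1 + 12 + 66 + 220)/2^12 = 598/4096 = 299/2048.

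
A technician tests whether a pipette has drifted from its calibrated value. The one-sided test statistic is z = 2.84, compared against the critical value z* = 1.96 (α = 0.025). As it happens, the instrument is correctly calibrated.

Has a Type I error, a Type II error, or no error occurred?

The conventional null hypothesis is that the instrument is correctly calibrated.
Since z = 2.84 > z* = 1.96, H₀ is rejected.
H₀ is true (actually the instrument is correctly calibrated).
Rejecting a true H₀ is a Type I error.

Type I error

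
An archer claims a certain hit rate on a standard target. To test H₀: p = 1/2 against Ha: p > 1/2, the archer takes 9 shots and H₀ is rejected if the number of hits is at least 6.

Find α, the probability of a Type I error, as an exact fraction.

65/256

Under H₀, K ~ Binomial(9, 1/2), and α = P(K ≥ 6).
That's C(9,6) + C(9,7) + C(9,8) + C(9,9) over 2^9, i.e. (84 + 36 + 9 + 1)/512 = 130/512 = 65/256.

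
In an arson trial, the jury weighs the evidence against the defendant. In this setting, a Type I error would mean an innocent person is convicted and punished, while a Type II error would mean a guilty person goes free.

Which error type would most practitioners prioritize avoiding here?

The Type I consequence (an innocent person is convicted and punished) is more severe than the Type II consequence (a guilty person goes free).

Type I error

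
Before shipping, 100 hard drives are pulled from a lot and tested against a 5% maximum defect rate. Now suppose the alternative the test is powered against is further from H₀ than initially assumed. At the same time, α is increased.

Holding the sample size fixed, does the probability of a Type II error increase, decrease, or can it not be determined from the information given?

The further the true parameter sits from the null value, the more of the Ha sampling distribution falls in the rejection region. Relaxing α lowers the evidence threshold; under Ha, outcomes that previously fell short now trigger rejection. Both changes push β in the same direction.

It decreases.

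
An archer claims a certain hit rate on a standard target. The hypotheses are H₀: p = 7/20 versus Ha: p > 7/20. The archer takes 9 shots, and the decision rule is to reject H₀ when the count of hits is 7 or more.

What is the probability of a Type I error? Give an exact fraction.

715658867/64000000000

α = P(reject H₀ | H₀ true) = P(S ≥ 7 | p = 7/20), with S ~ Binomial(9, 7/20).
Summing C(9,j)(7/20)^j(13/20)^{9−j} for j = 7,…,9 gives 715658867/64000000000.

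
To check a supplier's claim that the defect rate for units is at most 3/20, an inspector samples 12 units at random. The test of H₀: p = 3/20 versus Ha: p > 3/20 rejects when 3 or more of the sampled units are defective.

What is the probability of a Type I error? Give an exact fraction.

The significance level is the probability, assuming p = 3/20, of seeing 3 or more defectives in 12 draws.
Computing the lower-tail complement: 1 − 602782176234251/819200000000000 = 216417823765749/819200000000000.

216417823765749/819200000000000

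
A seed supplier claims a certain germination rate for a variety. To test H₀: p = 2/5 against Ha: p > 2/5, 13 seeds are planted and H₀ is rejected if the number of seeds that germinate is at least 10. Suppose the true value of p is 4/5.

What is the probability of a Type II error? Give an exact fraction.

61688401/244140625

A Type II error is failing to reject when Ha holds: with p = 4/5, β = P(K ≤ 9).
Equivalently, β = 1 − P(K ≥ 10) = 61688401/244140625.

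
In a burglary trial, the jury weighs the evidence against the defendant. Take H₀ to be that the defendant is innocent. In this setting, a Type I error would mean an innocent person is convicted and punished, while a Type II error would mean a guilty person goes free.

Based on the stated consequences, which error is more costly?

Type I error

The Type I consequence (an innocent person is convicted and punished) is more severe than the Type II consequence (a guilty person goes free).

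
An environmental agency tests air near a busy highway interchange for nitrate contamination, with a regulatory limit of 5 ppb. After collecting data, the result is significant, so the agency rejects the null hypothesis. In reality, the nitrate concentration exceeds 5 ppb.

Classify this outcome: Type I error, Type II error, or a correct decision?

Neither — the decision is correct.

The conventional null hypothesis here is that the nitrate concentration is at or below 5 ppb (safe).
The test rejected a false H₀ — the decision matches the true state.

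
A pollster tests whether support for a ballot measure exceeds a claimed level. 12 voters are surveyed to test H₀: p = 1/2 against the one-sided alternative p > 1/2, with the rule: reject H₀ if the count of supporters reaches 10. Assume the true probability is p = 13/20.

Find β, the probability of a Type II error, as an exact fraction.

A Type II error is failing to reject when Ha holds: with p = 13/20, β = P(X ≤ 9).
Summing C(12,j)·(13/20)^j·(7/20)^{12-j} for j = 0..9 gives 695265215827749/819200000000000.

695265215827749/819200000000000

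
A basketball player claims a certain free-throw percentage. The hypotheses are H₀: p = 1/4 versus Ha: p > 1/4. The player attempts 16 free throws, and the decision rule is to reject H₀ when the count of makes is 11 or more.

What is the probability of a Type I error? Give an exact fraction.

1225093/4294967296

The Type I error probability is α = P(Y ≥ 11) computed under H₀, where Y ~ Binomial(16, 1/4).
P(Y ≥ 11) = Σ_{j=11}^{16} C(16,j)·(1/4)^j·(3/4)^{16-j} = 1225093/4294967296.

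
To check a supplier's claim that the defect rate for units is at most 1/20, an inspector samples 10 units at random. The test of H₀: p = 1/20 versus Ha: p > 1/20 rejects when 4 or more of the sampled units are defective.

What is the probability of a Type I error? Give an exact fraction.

2632954721/2560000000000

The significance level is the probability, assuming p = 1/20, of seeing 4 or more defectives in 10 draws.
α = 1 − P(X ≤ 3) = 1 − 2557367045279/2560000000000 = 2632954721/2560000000000.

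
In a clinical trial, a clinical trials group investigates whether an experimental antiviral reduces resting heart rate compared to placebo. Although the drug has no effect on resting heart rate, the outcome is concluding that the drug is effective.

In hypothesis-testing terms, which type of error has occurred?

The null hypothesis here is that the drug has no effect on resting heart rate.
'Concluding that the drug is effective' corresponds to rejecting H₀.
H₀ was rejected but H₀ is true — a Type I error (false positive).

Type I error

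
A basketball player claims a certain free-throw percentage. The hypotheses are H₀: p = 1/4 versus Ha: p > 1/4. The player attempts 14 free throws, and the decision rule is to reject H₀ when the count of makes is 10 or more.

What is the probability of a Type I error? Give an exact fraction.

Under H₀, Y ~ Binomial(14, 1/4), and α = P(Y ≥ 10).
P(Y ≥ 10) = Σ_{j=10}^{14} C(14,j)·(1/4)^j·(3/4)^{14-j} = 91771/268435456.

91771/268435456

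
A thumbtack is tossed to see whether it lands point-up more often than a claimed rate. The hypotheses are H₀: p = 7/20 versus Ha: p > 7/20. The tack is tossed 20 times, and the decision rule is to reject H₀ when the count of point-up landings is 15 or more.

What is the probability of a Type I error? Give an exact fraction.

8141536504788768391093/26214400000000000000000000

α = P(reject H₀ | H₀ true) = P(K ≥ 15 | p = 7/20), with K ~ Binomial(20, 7/20).
Adding the binomial terms for j = 15 through 20 with p = 7/20 yields 8141536504788768391093/26214400000000000000000000.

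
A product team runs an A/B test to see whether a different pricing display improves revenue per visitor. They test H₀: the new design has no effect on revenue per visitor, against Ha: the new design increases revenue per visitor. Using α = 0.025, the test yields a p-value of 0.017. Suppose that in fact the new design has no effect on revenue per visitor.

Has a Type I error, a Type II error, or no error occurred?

Since p = 0.017 < α = 0.025, H₀ is rejected.
H₀ is true (actually the new design has no effect on revenue per visitor).
Rejecting a true H₀ is a Type I error.

Type I error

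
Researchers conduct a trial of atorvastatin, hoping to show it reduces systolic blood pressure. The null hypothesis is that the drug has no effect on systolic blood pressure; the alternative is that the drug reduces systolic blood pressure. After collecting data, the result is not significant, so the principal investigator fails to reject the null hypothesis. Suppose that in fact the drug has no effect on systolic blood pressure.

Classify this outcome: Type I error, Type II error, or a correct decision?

No error — this is a correct decision.

The test retained a true H₀ — the decision matches the true state.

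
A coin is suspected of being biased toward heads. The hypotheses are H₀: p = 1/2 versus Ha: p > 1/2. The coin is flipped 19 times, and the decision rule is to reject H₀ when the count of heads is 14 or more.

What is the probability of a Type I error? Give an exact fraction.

2083/65536

α = P(reject H₀ | H₀ true) = P(Y ≥ 14 | p = 1/2), with Y ~ Binomial(19, 1/2).
That's C(19,14) + C(19,15) + C(19,16) + C(19,17) + C(19,18) + C(19,19) over 2^19, i.e. (11628 + 3876 + 969 + 171 + 19 + 1)/524288 = 16664/524288 = 2083/65536.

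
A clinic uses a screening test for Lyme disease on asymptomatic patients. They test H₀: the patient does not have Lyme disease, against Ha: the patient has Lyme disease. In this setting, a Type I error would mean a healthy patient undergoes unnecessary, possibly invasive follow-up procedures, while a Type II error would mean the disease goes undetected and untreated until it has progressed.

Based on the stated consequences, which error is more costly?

Type II error

The Type II consequence (the disease goes undetected and untreated until it has progressed) is more severe than the Type I consequence (a healthy patient undergoes unnecessary, possibly invasive follow-up procedures).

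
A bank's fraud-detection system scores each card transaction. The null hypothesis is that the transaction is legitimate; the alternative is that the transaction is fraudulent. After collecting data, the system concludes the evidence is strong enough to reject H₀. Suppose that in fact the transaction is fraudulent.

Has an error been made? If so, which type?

The test rejected a false H₀ — the decision matches the true state.

Neither — the decision is correct.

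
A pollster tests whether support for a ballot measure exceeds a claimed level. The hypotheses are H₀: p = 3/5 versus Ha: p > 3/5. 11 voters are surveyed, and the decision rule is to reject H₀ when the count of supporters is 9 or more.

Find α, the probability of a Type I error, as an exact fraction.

1161297/9765625

Under H₀, K ~ Binomial(11, 3/5), and α = P(K ≥ 9).
P(K ≥ 9) = Σ_{j=9}^{11} C(11,j)·(3/5)^j·(2/5)^{11-j} = 1161297/9765625.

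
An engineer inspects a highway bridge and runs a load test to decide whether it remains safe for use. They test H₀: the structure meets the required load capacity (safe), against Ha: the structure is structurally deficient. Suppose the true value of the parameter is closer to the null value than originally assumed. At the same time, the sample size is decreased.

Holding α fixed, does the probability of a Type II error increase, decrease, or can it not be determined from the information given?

When the true parameter is near the null value, the test has a harder time distinguishing Ha from H₀. With less data the test statistic is noisier; under Ha, more outcomes land inside the acceptance region. Both changes push β in the same direction.

It increases.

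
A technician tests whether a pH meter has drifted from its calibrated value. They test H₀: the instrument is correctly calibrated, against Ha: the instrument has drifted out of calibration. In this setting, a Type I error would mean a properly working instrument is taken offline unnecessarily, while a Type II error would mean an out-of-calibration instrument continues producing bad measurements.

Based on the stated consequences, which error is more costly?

Type II error

The Type II consequence (an out-of-calibration instrument continues producing bad measurements) is more severe than the Type I consequence (a properly working instrument is taken offline unnecessarily).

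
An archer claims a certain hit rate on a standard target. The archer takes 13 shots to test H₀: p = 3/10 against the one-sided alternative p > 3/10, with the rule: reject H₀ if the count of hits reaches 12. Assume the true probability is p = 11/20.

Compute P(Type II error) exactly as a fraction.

Under the alternative p = 11/20, K ~ Binomial(13, 11/20); β is the probability the test does not reject, P(K < 12).
Adding the binomial probabilities P(K=0)+…+P(K=11) at p = 11/20 gives 636861571623279/640000000000000.

636861571623279/640000000000000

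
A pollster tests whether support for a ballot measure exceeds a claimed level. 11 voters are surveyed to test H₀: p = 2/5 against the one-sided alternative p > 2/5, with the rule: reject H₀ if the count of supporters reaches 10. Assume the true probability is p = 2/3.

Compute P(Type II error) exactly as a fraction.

163835/177147

Under the alternative p = 2/3, Y ~ Binomial(11, 2/3); β is the probability the test does not reject, P(Y < 10).
Equivalently, β = 1 − P(Y ≥ 10) = 163835/177147.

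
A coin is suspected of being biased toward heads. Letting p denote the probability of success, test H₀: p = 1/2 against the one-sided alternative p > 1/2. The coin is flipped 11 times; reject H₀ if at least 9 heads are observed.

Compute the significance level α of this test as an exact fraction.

The Type I error probability is α = P(K ≥ 9) computed under H₀, where K ~ Binomial(11, 1/2).
That's C(11,9) + C(11,10) + C(11,11) over 2^11, i.e. (55 + 11 + 1)/2048 = 67/2048.

67/2048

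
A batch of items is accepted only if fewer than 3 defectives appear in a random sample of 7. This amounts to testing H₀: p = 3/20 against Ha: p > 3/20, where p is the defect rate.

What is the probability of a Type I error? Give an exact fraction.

18883881/256000000

The significance level is the probability, assuming p = 3/20, of seeing 3 or more defectives in 7 draws.
α = 1 − P(S ≤ 2) = 1 − 237116119/256000000 = 18883881/256000000.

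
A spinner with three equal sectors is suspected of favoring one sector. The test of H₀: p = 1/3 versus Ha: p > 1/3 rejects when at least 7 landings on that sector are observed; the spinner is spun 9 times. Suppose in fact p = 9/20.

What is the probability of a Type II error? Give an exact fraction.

Under the alternative p = 9/20, Y ~ Binomial(9, 9/20); β is the probability the test does not reject, P(Y < 7).
Summing C(9,j)·(9/20)^j·(11/20)^{9-j} for j = 0..6 gives 30407271323/32000000000.

30407271323/32000000000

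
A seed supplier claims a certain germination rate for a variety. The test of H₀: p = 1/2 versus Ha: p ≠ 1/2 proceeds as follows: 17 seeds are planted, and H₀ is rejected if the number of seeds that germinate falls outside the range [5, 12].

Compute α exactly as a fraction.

1607/32768

The significance level is the null-hypothesis probability of the rejection region {≤4} ∪ {≥13}.
Each tail has probability (1 + 17 + 136 + 680 + 2380)/131072; doubling gives α = 6428/131072 = 1607/32768.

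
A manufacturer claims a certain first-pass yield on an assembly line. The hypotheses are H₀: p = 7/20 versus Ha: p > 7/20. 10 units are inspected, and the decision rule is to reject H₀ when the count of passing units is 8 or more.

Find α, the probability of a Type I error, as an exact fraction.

12342438941/2560000000000

Under H₀, Y ~ Binomial(10, 7/20), and α = P(Y ≥ 8).
P(Y ≥ 8) = Σ_{j=8}^{10} C(10,j)·(7/20)^j·(13/20)^{10-j} = 12342438941/2560000000000.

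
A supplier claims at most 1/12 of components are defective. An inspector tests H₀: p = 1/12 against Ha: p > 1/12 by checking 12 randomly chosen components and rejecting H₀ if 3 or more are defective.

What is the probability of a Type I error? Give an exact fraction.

642062000537/8916100448256

The significance level is the probability, assuming p = 1/12, of seeing 3 or more defectives in 12 draws.
α = 1 − P(Y ≤ 2) = 1 − 8274038447719/8916100448256 = 642062000537/8916100448256.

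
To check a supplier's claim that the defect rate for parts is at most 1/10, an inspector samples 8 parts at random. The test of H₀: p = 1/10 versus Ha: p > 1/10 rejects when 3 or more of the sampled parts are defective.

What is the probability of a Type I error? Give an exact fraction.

3809179/100000000

α = P(reject H₀ | H₀ true) = P(S ≥ 3 | p = 1/10), S ~ Binomial(8, 1/10).
Computing the lower-tail complement: 1 − 96190821/100000000 = 3809179/100000000.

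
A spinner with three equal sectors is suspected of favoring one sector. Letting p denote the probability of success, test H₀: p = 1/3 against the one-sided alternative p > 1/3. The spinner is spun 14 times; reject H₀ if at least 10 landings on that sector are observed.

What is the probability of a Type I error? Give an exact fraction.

19321/4782969

Under H₀, X ~ Binomial(14, 1/3), and α = P(X ≥ 10).
P(X ≥ 10) = Σ_{j=10}^{14} C(14,j)·(1/3)^j·(2/3)^{14-j} = 19321/4782969.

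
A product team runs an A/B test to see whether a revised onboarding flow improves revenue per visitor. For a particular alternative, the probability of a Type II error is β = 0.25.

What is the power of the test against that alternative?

0.75

Power = 1 − β = 1 − 0.25 = 0.75.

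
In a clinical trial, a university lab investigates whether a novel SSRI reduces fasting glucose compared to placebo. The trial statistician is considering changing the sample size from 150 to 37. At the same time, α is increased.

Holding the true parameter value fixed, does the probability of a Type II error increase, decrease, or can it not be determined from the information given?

Cannot be determined from the information given.

The first change alone would make β increase; the second alone would make β decrease. Which effect dominates depends on the magnitudes, which are not given.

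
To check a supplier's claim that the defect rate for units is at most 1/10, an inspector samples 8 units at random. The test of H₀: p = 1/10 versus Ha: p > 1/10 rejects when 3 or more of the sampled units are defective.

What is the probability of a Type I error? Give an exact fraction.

Under H₀, X ~ Binomial(8, 1/10); the Type I error rate is P(X ≥ 3).
Computing the lower-tail complement: 1 − 96190821/100000000 = 3809179/100000000.

3809179/100000000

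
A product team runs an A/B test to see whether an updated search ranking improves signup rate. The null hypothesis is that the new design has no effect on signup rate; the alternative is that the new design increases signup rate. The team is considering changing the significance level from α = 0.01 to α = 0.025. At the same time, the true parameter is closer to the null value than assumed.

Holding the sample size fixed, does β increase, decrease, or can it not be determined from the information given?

The first change alone would make β decrease; the second alone would make β increase. Which effect dominates depends on the magnitudes, which are not given.

Cannot be determined from the information given.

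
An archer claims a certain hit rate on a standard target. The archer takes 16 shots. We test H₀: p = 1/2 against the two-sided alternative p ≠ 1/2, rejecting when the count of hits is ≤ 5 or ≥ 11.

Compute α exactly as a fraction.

6885/32768

α = P(S ≤ 5 or S ≥ 11 | p = 1/2), S ~ Binomial(16, 1/2).
Each tail has probability (1 + 16 + 120 + 560 + 1820 + 4368)/65536; doubling gives α = 13770/65536 = 6885/32768.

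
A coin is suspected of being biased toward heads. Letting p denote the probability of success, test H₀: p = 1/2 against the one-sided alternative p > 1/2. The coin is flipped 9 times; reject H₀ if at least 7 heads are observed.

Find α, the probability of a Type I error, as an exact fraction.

23/256

α = P(reject H₀ | H₀ true) = P(X ≥ 7 | p = 1/2), with X ~ Binomial(9, 1/2).
P(X ≥ 7) = [C(9,7) + C(9,8) + C(9,9)] / 2^9 = (36 + 9 + 1) / 512 = 46/512 = 23/256.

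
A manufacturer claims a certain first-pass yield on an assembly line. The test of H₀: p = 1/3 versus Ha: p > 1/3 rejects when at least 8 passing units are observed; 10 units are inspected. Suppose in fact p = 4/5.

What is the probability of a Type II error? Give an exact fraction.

3146489/9765625

β = P(fail to reject H₀ | Ha true) = P(S ≤ 7 | p = 4/5), S ~ Binomial(10, 4/5).
Equivalently, β = 1 − P(S ≥ 8) = 3146489/9765625.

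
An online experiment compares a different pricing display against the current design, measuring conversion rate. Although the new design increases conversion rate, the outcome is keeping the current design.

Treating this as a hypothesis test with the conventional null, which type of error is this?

Type II error

The null hypothesis here is that the new design has no effect on conversion rate.
'Keeping the current design' corresponds to failing to reject H₀.
H₀ was not rejected but H₀ is false — a Type II error (false negative).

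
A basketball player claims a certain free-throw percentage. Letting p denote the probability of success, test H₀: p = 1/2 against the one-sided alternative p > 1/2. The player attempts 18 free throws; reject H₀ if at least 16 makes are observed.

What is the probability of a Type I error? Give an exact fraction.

43/65536

Under H₀, X ~ Binomial(18, 1/2), and α = P(X ≥ 16).
P(X ≥ 16) = [C(18,16) + C(18,17) + C(18,18)] / 2^18 = (153 + 18 + 1) / 262144 = 172/262144 = 43/65536.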